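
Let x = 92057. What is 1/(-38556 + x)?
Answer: 1/53501 ≈ 1.8691e-5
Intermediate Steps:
1/(-38556 + x) = 1/(-38556 + 92057) = 1/53501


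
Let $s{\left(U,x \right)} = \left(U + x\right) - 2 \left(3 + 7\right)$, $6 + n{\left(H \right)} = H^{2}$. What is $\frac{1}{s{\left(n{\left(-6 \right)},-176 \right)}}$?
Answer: $- \frac{1}{166} \approx -0.0060241$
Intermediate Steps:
$n{\left(H \right)} = -6 + H^{2}$
$s{\left(U,x \right)} = -20 + U + x$ ($s{\left(U,x \right)} = \left(U + x\right) - 20 = -20 + U + x$)
$\frac{1}{s{\left(n{\left(-6 \right)},-176 \right)}} = \frac{1}{-20 - \left(6 - \left(-6\right)^{2}\right) - 176} = \frac{1}{-20 + \left(-6 + 36\right) - 176} = \frac{1}{-20 + 30 - 176} = \frac{1}{-166} = - \frac{1}{166}$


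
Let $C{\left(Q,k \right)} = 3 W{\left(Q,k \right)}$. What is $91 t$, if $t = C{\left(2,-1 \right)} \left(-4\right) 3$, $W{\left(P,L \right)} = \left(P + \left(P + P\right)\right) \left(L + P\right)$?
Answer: $-19656$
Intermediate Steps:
$W{\left(P,L \right)} = 3 P \left(L + P\right)$ ($W{\left(P,L \right)} = \left(P + 2 P\right) \left(L + P\right) = 3 P \left(L + P\right)$)
$C{\left(Q,k \right)} = 9 Q \left(Q + k\right)$ ($C{\left(Q,k \right)} = 3 \cdot 3 Q \left(k + Q\right) = 3 \cdot 3 Q \left(Q + k\right) = 9 Q \left(Q + k\right)$)
$t = -216$ ($t = 9 \cdot 2 \left(2 - 1\right) \left(-4\right) 3 = 9 \cdot 2 \cdot 1 \left(-4\right) 3 = 18 \left(-4\right) 3 = \left(-72\right) 3 = -216$)
$91 t = 91 \left(-216\right) = -19656$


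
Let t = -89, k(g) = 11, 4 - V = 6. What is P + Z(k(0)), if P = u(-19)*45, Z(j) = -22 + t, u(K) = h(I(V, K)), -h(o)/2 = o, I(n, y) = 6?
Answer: -651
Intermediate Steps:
V = -2 (V = 4 - 1*6 = 4 - 6 = -2)
h(o) = -2*o
u(K) = -12 (u(K) = -2*6 = -12)
Z(j) = -111 (Z(j) = -22 - 89 = -111)
P = -540 (P = -12*45 = -540)
P + Z(k(0)) = -540 - 111 = -651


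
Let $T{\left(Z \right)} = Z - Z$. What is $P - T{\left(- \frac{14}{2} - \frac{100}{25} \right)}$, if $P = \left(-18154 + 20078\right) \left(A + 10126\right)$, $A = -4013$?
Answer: $11761412$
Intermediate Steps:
$P = 11761412$ ($P = \left(-18154 + 20078\right) \left(-4013 + 10126\right) = 1924 \cdot 6113 = 11761412$)
$T{\left(Z \right)} = 0$
$P - T{\left(- \frac{14}{2} - \frac{100}{25} \right)} = 11761412 - 0 = 11761412 + 0 = 11761412$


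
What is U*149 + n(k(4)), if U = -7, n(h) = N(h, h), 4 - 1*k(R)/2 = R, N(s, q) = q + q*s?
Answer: -1043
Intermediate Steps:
k(R) = 8 - 2*R
n(h) = h*(1 + h)
U*149 + n(k(4)) = -7*149 + (8 - 2*4)*(1 + (8 - 2*4)) = -1043 + (8 - 8)*(1 + (8 - 8)) = -1043 + 0*(1 + 0) = -1043 + 0*1 = -1043 + 0 = -1043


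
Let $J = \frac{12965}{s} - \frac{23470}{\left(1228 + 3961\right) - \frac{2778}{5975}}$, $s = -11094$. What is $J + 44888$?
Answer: $\frac{15436399437161479}{343930607718} \approx 44882.0$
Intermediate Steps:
$J = - \frac{1957682084105}{343930607718}$ ($J = \frac{12965}{-11094} - \frac{23470}{\left(1228 + 3961\right) - \frac{2778}{5975}} = 12965 \left(- \frac{1}{11094}\right) - \frac{23470}{5189 - \frac{2778}{5975}} = - \frac{12965}{11094} - \frac{23470}{5189 - \frac{2778}{5975}} = - \frac{12965}{11094} - \frac{23470}{\frac{31001497}{5975}} = - \frac{12965}{11094} - \frac{140233250}{31001497} = - \frac{1957682084105}{343930607718} \approx -5.6921$)
$J + 44888 = - \frac{1957682084105}{343930607718} + 44888 = \frac{15436399437161479}{343930607718}$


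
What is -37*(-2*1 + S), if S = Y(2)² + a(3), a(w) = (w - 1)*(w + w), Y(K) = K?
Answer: -518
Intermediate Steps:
a(w) = 2*w*(-1 + w) (a(w) = (-1 + w)*(2*w) = 2*w*(-1 + w))
S = 16 (S = 2² + 2*3*(-1 + 3) = 4 + 2*3*2 = 4 + 12 = 16)
-37*(-2*1 + S) = -37*(-2*1 + 16) = -37*(-2 + 16) = -37*14 = -518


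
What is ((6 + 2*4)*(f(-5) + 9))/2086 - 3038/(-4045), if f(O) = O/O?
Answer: 493112/602705 ≈ 0.81816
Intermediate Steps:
f(O) = 1
((6 + 2*4)*(f(-5) + 9))/2086 - 3038/(-4045) = ((6 + 2*4)*(1 + 9))/2086 - 3038/(-4045) = ((6 + 8)*10)*(1/2086) - 3038*(-1/4045) = (14*10)*(1/2086) + 3038/4045 = 140*(1/2086) + 3038/4045 = 10/149 + 3038/4045 = 493112/602705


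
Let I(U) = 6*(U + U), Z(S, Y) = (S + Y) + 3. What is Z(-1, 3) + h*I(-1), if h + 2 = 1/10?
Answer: 139/5 ≈ 27.800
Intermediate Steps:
Z(S, Y) = 3 + S + Y
h = -19/10 (h = -2 + 1/10 = -2 + ⅒ = -19/10 ≈ -1.9000)
I(U) = 12*U (I(U) = 6*(2*U) = 12*U)
Z(-1, 3) + h*I(-1) = (3 - 1 + 3) - 114*(-1)/5 = 5 - 19/10*(-12) = 5 + 114/5 = 139/5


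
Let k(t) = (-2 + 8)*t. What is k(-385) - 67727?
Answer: -70037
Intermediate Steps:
k(t) = 6*t
k(-385) - 67727 = 6*(-385) - 67727 = -2310 - 67727 = -70037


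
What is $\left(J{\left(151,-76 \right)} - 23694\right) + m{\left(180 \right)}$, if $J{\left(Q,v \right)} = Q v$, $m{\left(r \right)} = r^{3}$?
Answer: $5796830$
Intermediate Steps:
$\left(J{\left(151,-76 \right)} - 23694\right) + m{\left(180 \right)} = \left(151 \left(-76\right) - 23694\right) + 180^{3} = \left(-11476 - 23694\right) + 5832000 = -35170 + 5832000 = 5796830$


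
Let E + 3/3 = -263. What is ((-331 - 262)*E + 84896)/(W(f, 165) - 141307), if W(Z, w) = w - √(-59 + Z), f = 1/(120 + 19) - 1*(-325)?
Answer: -4736905052624/2769027881821 + 1207240*√205581/2769027881821 ≈ -1.7105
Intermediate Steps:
E = -264 (E = -1 - 263 = -264)
f = 45176/139 (f = 1/139 + 325 = 45176/139 ≈ 325.01)
((-331 - 262)*E + 84896)/(W(f, 165) - 141307) = ((-331 - 262)*(-264) + 84896)/((165 - √(-59 + 45176/139)) - 141307) = (-593*(-264) + 84896)/((165 - √(36975/139)) - 141307) = (156552 + 84896)/((165 - 5*√205581/139) - 141307) = 241448/((165 - 5*√205581/139) - 141307) = 241448/(-141142 - 5*√205581/139)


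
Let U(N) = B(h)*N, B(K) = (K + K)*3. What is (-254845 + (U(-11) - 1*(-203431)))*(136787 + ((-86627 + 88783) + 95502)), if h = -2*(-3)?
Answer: -12146595450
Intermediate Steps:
h = 6
B(K) = 6*K (B(K) = (2*K)*3 = 6*K)
U(N) = 36*N (U(N) = (6*6)*N = 36*N)
(-254845 + (U(-11) - 1*(-203431)))*(136787 + ((-86627 + 88783) + 95502)) = (-254845 + (36*(-11) - 1*(-203431)))*(136787 + ((-86627 + 88783) + 95502)) = (-254845 + (-396 + 203431))*(136787 + (2156 + 95502)) = (-254845 + 203035)*(136787 + 97658) = -51810*234445 = -12146595450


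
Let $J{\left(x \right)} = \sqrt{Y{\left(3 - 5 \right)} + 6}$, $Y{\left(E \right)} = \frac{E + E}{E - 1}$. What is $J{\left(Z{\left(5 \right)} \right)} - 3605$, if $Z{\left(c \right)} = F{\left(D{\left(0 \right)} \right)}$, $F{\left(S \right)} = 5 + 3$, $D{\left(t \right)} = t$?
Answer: $-3605 + \frac{\sqrt{66}}{3} \approx -3602.3$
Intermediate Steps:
$F{\left(S \right)} = 8$
$Z{\left(c \right)} = 8$
$Y{\left(E \right)} = \frac{2 E}{-1 + E}$
$J{\left(x \right)} = \frac{\sqrt{66}}{3}$ ($J{\left(x \right)} = \sqrt{\frac{2 \left(3 - 5\right)}{-1 + \left(3 - 5\right)} + 6} = \sqrt{2 \left(-2\right) \frac{1}{-1 - 2} + 6} = \sqrt{2 \left(-2\right) \frac{1}{-3} + 6} = \sqrt{2 \left(-2\right) \left(- \frac{1}{3}\right) + 6} = \sqrt{\frac{4}{3} + 6} = \sqrt{\frac{22}{3}} = \frac{\sqrt{66}}{3}$)
$J{\left(Z{\left(5 \right)} \right)} - 3605 = \frac{\sqrt{66}}{3} - 3605 = -3605 + \frac{\sqrt{66}}{3}$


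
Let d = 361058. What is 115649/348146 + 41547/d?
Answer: 128945914/288304813 ≈ 0.44726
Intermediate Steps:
115649/348146 + 41547/d = 115649/348146 + 41547/361058 = 115649*(1/348146) + 41547*(1/361058) = 1061/3194 + 41547/361058 = 128945914/288304813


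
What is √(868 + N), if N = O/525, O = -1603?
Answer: √194613/15 ≈ 29.410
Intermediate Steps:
N = -229/75 (N = -1603/525 = -1603*1/525 = -229/75 ≈ -3.0533)
√(868 + N) = √(868 - 229/75) = √(64871/75) = √194613/15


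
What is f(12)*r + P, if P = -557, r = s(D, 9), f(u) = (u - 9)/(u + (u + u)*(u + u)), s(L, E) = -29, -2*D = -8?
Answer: -109201/196 ≈ -557.15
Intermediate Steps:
D = 4 (D = -1/2*(-8) = 4)
f(u) = (-9 + u)/(u + 4*u**2) (f(u) = (-9 + u)/(u + (2*u)*(2*u)) = (-9 + u)/(u + 4*u**2))
r = -29
f(12)*r + P = ((-9 + 12)/(12*(1 + 4*12)))*(-29) - 557 = ((1/12)*3/(1 + 48))*(-29) - 557 = ((1/12)*3/49)*(-29) - 557 = ((1/12)*(1/49)*3)*(-29) - 557 = (1/196)*(-29) - 557 = -29/196 - 557 = -109201/196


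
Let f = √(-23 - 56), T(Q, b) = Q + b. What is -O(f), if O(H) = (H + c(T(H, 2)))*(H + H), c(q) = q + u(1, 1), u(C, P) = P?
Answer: 316 - 6*I*√79 ≈ 316.0 - 53.329*I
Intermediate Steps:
c(q) = 1 + q (c(q) = q + 1 = 1 + q)
f = I*√79 (f = √(-79) = I*√79 ≈ 8.8882*I)
O(H) = 2*H*(3 + 2*H) (O(H) = (H + (1 + (H + 2)))*(H + H) = (H + (1 + (2 + H)))*(2*H) = (H + (3 + H))*(2*H) = (3 + 2*H)*(2*H) = 2*H*(3 + 2*H))
-O(f) = -2*I*√79*(3 + 2*(I*√79)) = -2*I*√79*(3 + 2*I*√79)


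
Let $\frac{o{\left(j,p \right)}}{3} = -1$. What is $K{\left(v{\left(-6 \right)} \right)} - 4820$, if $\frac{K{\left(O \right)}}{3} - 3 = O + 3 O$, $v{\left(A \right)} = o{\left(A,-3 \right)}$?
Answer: $-4847$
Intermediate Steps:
$o{\left(j,p \right)} = -3$ ($o{\left(j,p \right)} = 3 \left(-1\right) = -3$)
$v{\left(A \right)} = -3$
$K{\left(O \right)} = 9 + 12 O$ ($K{\left(O \right)} = 9 + 3 \left(O + 3 O\right) = 9 + 3 \cdot 4 O = 9 + 12 O$)
$K{\left(v{\left(-6 \right)} \right)} - 4820 = \left(9 + 12 \left(-3\right)\right) - 4820 = \left(9 - 36\right) - 4820 = -27 - 4820 = -4847$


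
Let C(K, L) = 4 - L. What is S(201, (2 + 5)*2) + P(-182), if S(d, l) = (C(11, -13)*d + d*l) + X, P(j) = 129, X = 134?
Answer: 6494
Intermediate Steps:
S(d, l) = 134 + 17*d + d*l (S(d, l) = ((4 - 1*(-13))*d + d*l) + 134 = ((4 + 13)*d + d*l) + 134 = (17*d + d*l) + 134 = 134 + 17*d + d*l)
S(201, (2 + 5)*2) + P(-182) = (134 + 17*201 + 201*((2 + 5)*2)) + 129 = (134 + 3417 + 201*(7*2)) + 129 = (134 + 3417 + 201*14) + 129 = (134 + 3417 + 2814) + 129 = 6365 + 129 = 6494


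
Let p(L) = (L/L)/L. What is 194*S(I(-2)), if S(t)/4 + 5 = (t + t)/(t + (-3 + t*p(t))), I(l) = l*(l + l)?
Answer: -5432/3 ≈ -1810.7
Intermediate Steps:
I(l) = 2*l² (I(l) = l*(2*l) = 2*l²)
p(L) = 1/L
S(t) = -20 + 8*t/(-2 + t) (S(t) = -20 + 4*((t + t)/(t + (-3 + t/t))) = -20 + 4*((2*t)/(t + (-3 + 1))) = -20 + 4*((2*t)/(t - 2)) = -20 + 4*((2*t)/(-2 + t)) = -20 + 4*(2*t/(-2 + t)) = -20 + 8*t/(-2 + t))
194*S(I(-2)) = 194*(4*(10 - 6*(-2)²)/(-2 + 2*(-2)²)) = 194*(4*(10 - 6*4)/(-2 + 2*4)) = 194*(4*(10 - 3*8)/(-2 + 8)) = 194*(4*(10 - 24)/6) = 194*(4*(⅙)*(-14)) = 194*(-28/3) = -5432/3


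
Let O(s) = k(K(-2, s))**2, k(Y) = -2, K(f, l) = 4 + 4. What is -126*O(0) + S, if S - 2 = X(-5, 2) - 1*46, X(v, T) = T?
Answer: -546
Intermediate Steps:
K(f, l) = 8
S = -42 (S = 2 + (2 - 1*46) = 2 + (2 - 46) = 2 - 44 = -42)
O(s) = 4 (O(s) = (-2)**2 = 4)
-126*O(0) + S = -126*4 - 42 = -504 - 42 = -546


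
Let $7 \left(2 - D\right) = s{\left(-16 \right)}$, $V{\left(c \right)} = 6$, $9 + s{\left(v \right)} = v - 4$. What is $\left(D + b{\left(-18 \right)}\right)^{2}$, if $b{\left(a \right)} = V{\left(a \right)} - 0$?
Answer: $\frac{7225}{49} \approx 147.45$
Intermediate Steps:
$s{\left(v \right)} = -13 + v$ ($s{\left(v \right)} = -9 + \left(v - 4\right) = -9 + \left(-4 + v\right) = -13 + v$)
$D = \frac{43}{7}$ ($D = 2 - \frac{-13 - 16}{7} = 2 - - \frac{29}{7} = 2 + \frac{29}{7} = \frac{43}{7} \approx 6.1429$)
$b{\left(a \right)} = 6$ ($b{\left(a \right)} = 6 - 0 = 6 + 0 = 6$)
$\left(D + b{\left(-18 \right)}\right)^{2} = \left(\frac{43}{7} + 6\right)^{2} = \left(\frac{85}{7}\right)^{2} = \frac{7225}{49}$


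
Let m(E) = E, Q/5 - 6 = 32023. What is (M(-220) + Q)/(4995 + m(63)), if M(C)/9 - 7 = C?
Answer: 79114/2529 ≈ 31.283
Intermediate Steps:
Q = 160145 (Q = 30 + 5*32023 = 30 + 160115 = 160145)
M(C) = 63 + 9*C
(M(-220) + Q)/(4995 + m(63)) = ((63 + 9*(-220)) + 160145)/(4995 + 63) = ((63 - 1980) + 160145)/5058 = (-1917 + 160145)*(1/5058) = 158228*(1/5058) = 79114/2529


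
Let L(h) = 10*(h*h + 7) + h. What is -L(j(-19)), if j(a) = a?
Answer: -3661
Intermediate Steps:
L(h) = 70 + h + 10*h² (L(h) = 10*(h² + 7) + h = 10*(7 + h²) + h = (70 + 10*h²) + h = 70 + h + 10*h²)
-L(j(-19)) = -(70 - 19 + 10*(-19)²) = -(70 - 19 + 10*361) = -(70 - 19 + 3610) = -1*3661 = -3661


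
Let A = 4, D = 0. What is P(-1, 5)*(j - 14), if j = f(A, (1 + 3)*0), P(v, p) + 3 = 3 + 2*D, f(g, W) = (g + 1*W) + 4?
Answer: 0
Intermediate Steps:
f(g, W) = 4 + W + g (f(g, W) = (g + W) + 4 = (W + g) + 4 = 4 + W + g)
P(v, p) = 0 (P(v, p) = -3 + (3 + 2*0) = -3 + (3 + 0) = -3 + 3 = 0)
j = 8 (j = 4 + (1 + 3)*0 + 4 = 4 + 4*0 + 4 = 4 + 0 + 4 = 8)
P(-1, 5)*(j - 14) = 0*(8 - 14) = 0*(-6) = 0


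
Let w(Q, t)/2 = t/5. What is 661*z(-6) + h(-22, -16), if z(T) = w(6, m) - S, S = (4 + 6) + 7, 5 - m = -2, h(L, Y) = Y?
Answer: -47011/5 ≈ -9402.2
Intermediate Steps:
m = 7 (m = 5 - 1*(-2) = 5 + 2 = 7)
S = 17 (S = 10 + 7 = 17)
w(Q, t) = 2*t/5 (w(Q, t) = 2*(t/5) = 2*t/5)
z(T) = -71/5 (z(T) = (⅖)*7 - 1*17 = 14/5 - 17 = -71/5)
661*z(-6) + h(-22, -16) = 661*(-71/5) - 16 = -46931/5 - 16 = -47011/5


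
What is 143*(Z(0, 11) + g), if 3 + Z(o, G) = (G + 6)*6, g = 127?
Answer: 32318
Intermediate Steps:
Z(o, G) = 33 + 6*G (Z(o, G) = -3 + (G + 6)*6 = -3 + (6 + G)*6 = -3 + (36 + 6*G) = 33 + 6*G)
143*(Z(0, 11) + g) = 143*((33 + 6*11) + 127) = 143*((33 + 66) + 127) = 143*(99 + 127) = 143*226 = 32318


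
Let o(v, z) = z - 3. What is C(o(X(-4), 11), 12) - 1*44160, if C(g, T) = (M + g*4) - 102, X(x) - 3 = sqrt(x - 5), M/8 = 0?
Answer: -44230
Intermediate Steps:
M = 0 (M = 8*0 = 0)
X(x) = 3 + sqrt(-5 + x) (X(x) = 3 + sqrt(x - 5) = 3 + sqrt(-5 + x))
o(v, z) = -3 + z
C(g, T) = -102 + 4*g (C(g, T) = (0 + g*4) - 102 = (0 + 4*g) - 102 = 4*g - 102 = -102 + 4*g)
C(o(X(-4), 11), 12) - 1*44160 = (-102 + 4*(-3 + 11)) - 1*44160 = (-102 + 4*8) - 44160 = (-102 + 32) - 44160 = -70 - 44160 = -44230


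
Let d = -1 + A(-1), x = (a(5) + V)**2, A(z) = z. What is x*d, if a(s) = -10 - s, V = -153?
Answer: -56448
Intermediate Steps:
x = 28224 (x = ((-10 - 1*5) - 153)**2 = ((-10 - 5) - 153)**2 = (-15 - 153)**2 = (-168)**2 = 28224)
d = -2 (d = -1 - 1 = -2)
x*d = 28224*(-2) = -56448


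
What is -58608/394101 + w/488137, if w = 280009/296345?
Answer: -941993857419579/6334383589255085 ≈ -0.14871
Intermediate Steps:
w = 280009/296345 (w = 280009*(1/296345) = 280009/296345 ≈ 0.94487)
-58608/394101 + w/488137 = -58608/394101 + (280009/296345)/488137 = -58608*1/394101 + (280009/296345)*(1/488137) = -6512/43789 + 280009/144656959265 = -941993857419579/6334383589255085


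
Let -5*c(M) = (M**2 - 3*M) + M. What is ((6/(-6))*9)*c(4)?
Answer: 72/5 ≈ 14.400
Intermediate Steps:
c(M) = -M**2/5 + 2*M/5 (c(M) = -((M**2 - 3*M) + M)/5 = -(M**2 - 2*M)/5 = -M**2/5 + 2*M/5)
((6/(-6))*9)*c(4) = ((6/(-6))*9)*((1/5)*4*(2 - 1*4)) = ((6*(-1/6))*9)*((1/5)*4*(2 - 4)) = (-1*9)*((1/5)*4*(-2)) = -9*(-8/5) = 72/5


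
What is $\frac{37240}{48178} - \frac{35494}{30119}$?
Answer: $- \frac{294199186}{725536591} \approx -0.40549$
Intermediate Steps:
$\frac{37240}{48178} - \frac{35494}{30119} = 37240 \cdot \frac{1}{48178} - \frac{35494}{30119} = \frac{18620}{24089} - \frac{35494}{30119} = - \frac{294199186}{725536591}$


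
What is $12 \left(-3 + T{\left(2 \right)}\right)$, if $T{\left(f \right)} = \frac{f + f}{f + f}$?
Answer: $-24$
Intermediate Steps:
$T{\left(f \right)} = 1$ ($T{\left(f \right)} = \frac{2 f}{2 f} = 2 f \frac{1}{2 f} = 1$)
$12 \left(-3 + T{\left(2 \right)}\right) = 12 \left(-3 + 1\right) = 12 \left(-2\right) = -24$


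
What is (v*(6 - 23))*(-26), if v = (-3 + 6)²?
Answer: 3978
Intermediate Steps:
v = 9 (v = 3² = 9)
(v*(6 - 23))*(-26) = (9*(6 - 23))*(-26) = (9*(-17))*(-26) = -153*(-26) = 3978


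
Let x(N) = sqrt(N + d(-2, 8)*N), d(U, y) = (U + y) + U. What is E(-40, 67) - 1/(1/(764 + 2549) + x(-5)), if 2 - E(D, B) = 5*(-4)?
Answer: 6036779659/274399226 + 54879845*I/274399226 ≈ 22.0 + 0.2*I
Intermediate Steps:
E(D, B) = 22 (E(D, B) = 2 - 5*(-4) = 2 - 1*(-20) = 2 + 20 = 22)
d(U, y) = y + 2*U
x(N) = sqrt(5)*sqrt(N) (x(N) = sqrt(N + (8 + 2*(-2))*N) = sqrt(N + (8 - 4)*N) = sqrt(N + 4*N) = sqrt(5*N) = sqrt(5)*sqrt(N))
E(-40, 67) - 1/(1/(764 + 2549) + x(-5)) = 22 - 1/(1/(764 + 2549) + sqrt(5)*sqrt(-5)) = 22 - 1/(1/3313 + sqrt(5)*(I*sqrt(5))) = 22 - 1/(1/3313 + 5*I) = 22 - 10975969*(1/3313 - 5*I)/274399226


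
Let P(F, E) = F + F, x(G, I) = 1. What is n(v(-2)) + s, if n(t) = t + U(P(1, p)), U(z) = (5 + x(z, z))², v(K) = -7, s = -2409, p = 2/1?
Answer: -2380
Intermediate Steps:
p = 2 (p = 2*1 = 2)
P(F, E) = 2*F
U(z) = 36 (U(z) = (5 + 1)² = 6² = 36)
n(t) = 36 + t (n(t) = t + 36 = 36 + t)
n(v(-2)) + s = (36 - 7) - 2409 = 29 - 2409 = -2380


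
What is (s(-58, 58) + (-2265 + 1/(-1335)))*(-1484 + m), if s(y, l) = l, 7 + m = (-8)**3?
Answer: 5901531038/1335 ≈ 4.4206e+6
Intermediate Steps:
m = -519 (m = -7 + (-8)**3 = -7 - 512 = -519)
(s(-58, 58) + (-2265 + 1/(-1335)))*(-1484 + m) = (58 + (-2265 + 1/(-1335)))*(-1484 - 519) = (58 + (-2265 - 1/1335))*(-2003) = (58 - 3023776/1335)*(-2003) = -2946346/1335*(-2003) = 5901531038/1335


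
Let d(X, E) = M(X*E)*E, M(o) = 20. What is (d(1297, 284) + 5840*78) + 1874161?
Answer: 2335361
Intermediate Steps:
d(X, E) = 20*E
(d(1297, 284) + 5840*78) + 1874161 = (20*284 + 5840*78) + 1874161 = (5680 + 455520) + 1874161 = 461200 + 1874161 = 2335361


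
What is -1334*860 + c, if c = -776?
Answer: -1148016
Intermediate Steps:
-1334*860 + c = -1334*860 - 776 = -1147240 - 776 = -1148016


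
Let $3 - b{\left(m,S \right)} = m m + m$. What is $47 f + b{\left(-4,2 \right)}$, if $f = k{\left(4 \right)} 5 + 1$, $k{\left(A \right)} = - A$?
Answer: $-902$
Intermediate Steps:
$b{\left(m,S \right)} = 3 - m - m^{2}$ ($b{\left(m,S \right)} = 3 - \left(m m + m\right) = 3 - \left(m^{2} + m\right) = 3 - \left(m + m^{2}\right) = 3 - m - m^{2}$)
$f = -19$ ($f = \left(-1\right) 4 \cdot 5 + 1 = \left(-4\right) 5 + 1 = -20 + 1 = -19$)
$47 f + b{\left(-4,2 \right)} = 47 \left(-19\right) - 9 = -893 + \left(3 + 4 - 16\right) = -893 - 9 = -902$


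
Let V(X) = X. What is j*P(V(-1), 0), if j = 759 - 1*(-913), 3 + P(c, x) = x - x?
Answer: -5016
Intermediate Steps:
P(c, x) = -3 (P(c, x) = -3 + (x - x) = -3 + 0 = -3)
j = 1672 (j = 759 + 913 = 1672)
j*P(V(-1), 0) = 1672*(-3) = -5016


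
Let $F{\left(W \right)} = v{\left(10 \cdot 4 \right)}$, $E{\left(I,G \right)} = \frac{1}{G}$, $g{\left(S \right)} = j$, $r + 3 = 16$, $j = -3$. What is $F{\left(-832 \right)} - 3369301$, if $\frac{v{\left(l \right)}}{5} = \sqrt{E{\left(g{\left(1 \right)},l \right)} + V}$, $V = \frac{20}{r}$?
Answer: $-3369301 + \frac{\sqrt{105690}}{52} \approx -3.3693 \cdot 10^{6}$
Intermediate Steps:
$r = 13$ ($r = -3 + 16 = 13$)
$g{\left(S \right)} = -3$
$V = \frac{20}{13} \approx 1.5385$
$v{\left(l \right)} = 5 \sqrt{\frac{20}{13} + \frac{1}{l}}$ ($v{\left(l \right)} = 5 \sqrt{\frac{1}{l} + \frac{20}{13}} = 5 \sqrt{\frac{20}{13} + \frac{1}{l}}$)
$F{\left(W \right)} = \frac{\sqrt{105690}}{52}$ ($F{\left(W \right)} = \frac{5 \sqrt{260 + \frac{169}{10 \cdot 4}}}{13} = \frac{5 \sqrt{260 + \frac{169}{40}}}{13} = \frac{5 \sqrt{\frac{10569}{40}}}{13} = \frac{5 \frac{\sqrt{105690}}{20}}{13} = \frac{\sqrt{105690}}{52}$)
$F{\left(-832 \right)} - 3369301 = \frac{\sqrt{105690}}{52} - 3369301 = -3369301 + \frac{\sqrt{105690}}{52}$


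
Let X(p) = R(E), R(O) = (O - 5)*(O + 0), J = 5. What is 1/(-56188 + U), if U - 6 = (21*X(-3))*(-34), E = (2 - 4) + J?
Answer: -1/51898 ≈ -1.9269e-5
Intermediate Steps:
E = 3 (E = (2 - 4) + 5 = -2 + 5 = 3)
R(O) = O*(-5 + O) (R(O) = (-5 + O)*O = O*(-5 + O))
X(p) = -6 (X(p) = 3*(-5 + 3) = 3*(-2) = -6)
U = 4290 (U = 6 + (21*(-6))*(-34) = 6 - 126*(-34) = 6 + 4284 = 4290)
1/(-56188 + U) = 1/(-56188 + 4290) = 1/(-51898) = -1/51898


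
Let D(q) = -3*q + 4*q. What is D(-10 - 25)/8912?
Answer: -35/8912 ≈ -0.0039273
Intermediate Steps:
D(q) = q
D(-10 - 25)/8912 = (-10 - 25)/8912 = -35*1/8912 = -35/8912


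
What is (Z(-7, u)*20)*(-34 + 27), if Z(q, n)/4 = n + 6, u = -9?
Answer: 1680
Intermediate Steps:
Z(q, n) = 24 + 4*n (Z(q, n) = 4*(n + 6) = 4*(6 + n) = 24 + 4*n)
(Z(-7, u)*20)*(-34 + 27) = ((24 + 4*(-9))*20)*(-34 + 27) = ((24 - 36)*20)*(-7) = -12*20*(-7) = -240*(-7) = 1680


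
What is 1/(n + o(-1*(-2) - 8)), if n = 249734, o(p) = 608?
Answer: 1/250342 ≈ 3.9945e-6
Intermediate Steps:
1/(n + o(-1*(-2) - 8)) = 1/(249734 + 608) = 1/250342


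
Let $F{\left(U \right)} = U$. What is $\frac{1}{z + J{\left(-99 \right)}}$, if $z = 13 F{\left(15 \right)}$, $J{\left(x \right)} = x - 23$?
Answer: $\frac{1}{73} \approx 0.013699$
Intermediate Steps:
$J{\left(x \right)} = -23 + x$
$z = 195$ ($z = 13 \cdot 15 = 195$)
$\frac{1}{z + J{\left(-99 \right)}} = \frac{1}{195 - 122} = \frac{1}{73}$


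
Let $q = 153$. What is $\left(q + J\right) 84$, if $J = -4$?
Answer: $12516$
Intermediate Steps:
$\left(q + J\right) 84 = \left(153 - 4\right) 84 = 149 \cdot 84 = 12516$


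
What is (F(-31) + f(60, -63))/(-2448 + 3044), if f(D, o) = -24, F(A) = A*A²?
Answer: -29815/596 ≈ -50.025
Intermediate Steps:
F(A) = A³
(F(-31) + f(60, -63))/(-2448 + 3044) = ((-31)³ - 24)/(-2448 + 3044) = (-29791 - 24)/596 = -29815*1/596 = -29815/596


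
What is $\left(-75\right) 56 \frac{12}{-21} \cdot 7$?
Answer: $16800$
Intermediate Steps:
$\left(-75\right) 56 \frac{12}{-21} \cdot 7 = - 4200 \cdot 12 \left(- \frac{1}{21}\right) 7 = - 4200 \left(\left(- \frac{4}{7}\right) 7\right) = \left(-4200\right) \left(-4\right) = 16800$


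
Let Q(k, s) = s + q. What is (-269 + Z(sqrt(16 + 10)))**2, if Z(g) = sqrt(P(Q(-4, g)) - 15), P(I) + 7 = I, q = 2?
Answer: (269 - I*sqrt(20 - sqrt(26)))**2 ≈ 72346.0 - 2076.8*I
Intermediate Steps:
Q(k, s) = 2 + s (Q(k, s) = s + 2 = 2 + s)
P(I) = -7 + I
Z(g) = sqrt(-20 + g) (Z(g) = sqrt((-7 + (2 + g)) - 15) = sqrt((-5 + g) - 15) = sqrt(-20 + g))
(-269 + Z(sqrt(16 + 10)))**2 = (-269 + sqrt(-20 + sqrt(16 + 10)))**2 = (-269 + sqrt(-20 + sqrt(26)))**2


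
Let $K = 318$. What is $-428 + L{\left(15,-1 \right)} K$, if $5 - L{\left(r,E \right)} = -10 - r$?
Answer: $9112$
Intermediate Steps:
$L{\left(r,E \right)} = 15 + r$ ($L{\left(r,E \right)} = 5 - \left(-10 - r\right) = 5 + \left(10 + r\right) = 15 + r$)
$-428 + L{\left(15,-1 \right)} K = -428 + \left(15 + 15\right) 318 = -428 + 30 \cdot 318 = -428 + 9540 = 9112$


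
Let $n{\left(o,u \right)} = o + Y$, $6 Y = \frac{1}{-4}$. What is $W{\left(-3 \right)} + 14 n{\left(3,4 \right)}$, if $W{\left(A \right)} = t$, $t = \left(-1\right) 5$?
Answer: $\frac{437}{12} \approx 36.417$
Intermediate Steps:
$t = -5$
$W{\left(A \right)} = -5$
$Y = - \frac{1}{24}$ ($Y = \frac{1}{6 \left(-4\right)} = \frac{1}{6} \left(- \frac{1}{4}\right) = - \frac{1}{24} \approx -0.041667$)
$n{\left(o,u \right)} = - \frac{1}{24} + o$ ($n{\left(o,u \right)} = o - \frac{1}{24} = - \frac{1}{24} + o$)
$W{\left(-3 \right)} + 14 n{\left(3,4 \right)} = -5 + 14 \left(- \frac{1}{24} + 3\right) = -5 + 14 \cdot \frac{71}{24} = -5 + \frac{497}{12} = \frac{437}{12}$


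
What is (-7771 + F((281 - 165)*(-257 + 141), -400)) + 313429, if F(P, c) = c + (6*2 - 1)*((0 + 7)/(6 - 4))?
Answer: 610593/2 ≈ 3.0530e+5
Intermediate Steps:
F(P, c) = 77/2 + c (F(P, c) = c + (12 - 1)*(7/2) = c + 11*(7*(1/2)) = c + 11*(7/2) = c + 77/2 = 77/2 + c)
(-7771 + F((281 - 165)*(-257 + 141), -400)) + 313429 = (-7771 + (77/2 - 400)) + 313429 = (-7771 - 723/2) + 313429 = -16265/2 + 313429 = 610593/2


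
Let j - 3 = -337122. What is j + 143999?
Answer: -193120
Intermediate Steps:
j = -337119 (j = 3 - 337122 = -337119)
j + 143999 = -337119 + 143999 = -193120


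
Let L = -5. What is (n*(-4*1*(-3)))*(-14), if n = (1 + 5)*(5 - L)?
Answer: -10080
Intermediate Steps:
n = 60 (n = (1 + 5)*(5 - 1*(-5)) = 6*(5 + 5) = 6*10 = 60)
(n*(-4*1*(-3)))*(-14) = (60*(-4*1*(-3)))*(-14) = (60*(-4*(-3)))*(-14) = (60*12)*(-14) = 720*(-14) = -10080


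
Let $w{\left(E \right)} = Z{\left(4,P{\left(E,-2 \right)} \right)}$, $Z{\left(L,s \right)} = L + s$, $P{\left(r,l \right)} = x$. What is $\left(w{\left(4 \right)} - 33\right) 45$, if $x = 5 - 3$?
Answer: $-1215$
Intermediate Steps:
$x = 2$
$P{\left(r,l \right)} = 2$
$w{\left(E \right)} = 6$ ($w{\left(E \right)} = 4 + 2 = 6$)
$\left(w{\left(4 \right)} - 33\right) 45 = \left(6 - 33\right) 45 = \left(-27\right) 45 = -1215$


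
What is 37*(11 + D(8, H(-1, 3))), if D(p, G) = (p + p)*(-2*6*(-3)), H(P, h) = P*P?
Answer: 21719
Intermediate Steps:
H(P, h) = P**2
D(p, G) = 72*p (D(p, G) = (2*p)*(-12*(-3)) = (2*p)*36 = 72*p)
37*(11 + D(8, H(-1, 3))) = 37*(11 + 72*8) = 37*(11 + 576) = 37*587 = 21719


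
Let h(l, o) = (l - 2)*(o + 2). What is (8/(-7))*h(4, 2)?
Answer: -64/7 ≈ -9.1429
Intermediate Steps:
h(l, o) = (-2 + l)*(2 + o)
(8/(-7))*h(4, 2) = (8/(-7))*(-4 - 2*2 + 2*4 + 4*2) = (8*(-1/7))*(-4 - 4 + 8 + 8) = -8/7*8 = -64/7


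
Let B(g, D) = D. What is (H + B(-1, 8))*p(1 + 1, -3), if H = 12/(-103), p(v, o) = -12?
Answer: -9744/103 ≈ -94.602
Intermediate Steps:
H = -12/103 (H = 12*(-1/103) = -12/103 ≈ -0.11650)
(H + B(-1, 8))*p(1 + 1, -3) = (-12/103 + 8)*(-12) = (812/103)*(-12) = -9744/103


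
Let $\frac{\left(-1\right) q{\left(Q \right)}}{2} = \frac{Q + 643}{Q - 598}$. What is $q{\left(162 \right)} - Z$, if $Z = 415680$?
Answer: $- \frac{90617435}{218} \approx -4.1568 \cdot 10^{5}$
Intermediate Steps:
$q{\left(Q \right)} = - \frac{2 \left(643 + Q\right)}{-598 + Q}$ ($q{\left(Q \right)} = - 2 \frac{Q + 643}{Q - 598} = - 2 \frac{643 + Q}{-598 + Q} = - \frac{2 \left(643 + Q\right)}{-598 + Q}$)
$q{\left(162 \right)} - Z = \frac{2 \left(-643 - 162\right)}{-598 + 162} - 415680 = \frac{2 \left(-643 - 162\right)}{-436} - 415680 = 2 \left(- \frac{1}{436}\right) \left(-805\right) - 415680 = \frac{805}{218} - 415680 = - \frac{90617435}{218}$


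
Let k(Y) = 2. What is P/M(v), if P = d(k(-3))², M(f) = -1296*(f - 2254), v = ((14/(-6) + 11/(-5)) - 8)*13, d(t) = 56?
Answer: 490/489429 ≈ 0.0010012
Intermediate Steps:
v = -2444/15 (v = ((14*(-⅙) + 11*(-⅕)) - 8)*13 = ((-7/3 - 11/5) - 8)*13 = (-68/15 - 8)*13 = -188/15*13 = -2444/15 ≈ -162.93)
M(f) = 2921184 - 1296*f (M(f) = -1296*(-2254 + f) = 2921184 - 1296*f)
P = 3136 (P = 56² = 3136)
P/M(v) = 3136/(2921184 - 1296*(-2444/15)) = 3136/(2921184 + 1055808/5) = 3136/(15661728/5) = 3136*(5/15661728) = 490/489429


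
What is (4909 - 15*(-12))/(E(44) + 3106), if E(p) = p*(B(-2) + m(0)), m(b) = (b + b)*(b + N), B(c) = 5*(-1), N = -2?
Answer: 5089/2886 ≈ 1.7633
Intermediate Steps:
B(c) = -5
m(b) = 2*b*(-2 + b) (m(b) = (b + b)*(b - 2) = (2*b)*(-2 + b) = 2*b*(-2 + b))
E(p) = -5*p (E(p) = p*(-5 + 2*0*(-2 + 0)) = p*(-5 + 2*0*(-2)) = p*(-5 + 0) = p*(-5) = -5*p)
(4909 - 15*(-12))/(E(44) + 3106) = (4909 - 15*(-12))/(-5*44 + 3106) = (4909 + 180)/(-220 + 3106) = 5089/2886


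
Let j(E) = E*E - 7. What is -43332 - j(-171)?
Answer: -72566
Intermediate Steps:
j(E) = -7 + E² (j(E) = E² - 7 = -7 + E²)
-43332 - j(-171) = -43332 - (-7 + (-171)²) = -43332 - (-7 + 29241) = -43332 - 1*29234 = -43332 - 29234 = -72566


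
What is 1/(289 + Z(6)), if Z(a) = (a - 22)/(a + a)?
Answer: 3/863 ≈ 0.0034762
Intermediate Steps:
Z(a) = (-22 + a)/(2*a) (Z(a) = (-22 + a)/((2*a)) = (-22 + a)*(1/(2*a)) = (-22 + a)/(2*a))
1/(289 + Z(6)) = 1/(289 + (½)*(-22 + 6)/6) = 1/(289 + (½)*(⅙)*(-16)) = 1/(289 - 4/3) = 1/(863/3) = 3/863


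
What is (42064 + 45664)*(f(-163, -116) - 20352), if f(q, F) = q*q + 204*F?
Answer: -1530590416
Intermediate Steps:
f(q, F) = q² + 204*F
(42064 + 45664)*(f(-163, -116) - 20352) = (42064 + 45664)*(((-163)² + 204*(-116)) - 20352) = 87728*((26569 - 23664) - 20352) = 87728*(2905 - 20352) = 87728*(-17447) = -1530590416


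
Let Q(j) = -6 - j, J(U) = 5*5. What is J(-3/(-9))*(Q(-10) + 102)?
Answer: 2650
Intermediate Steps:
J(U) = 25
J(-3/(-9))*(Q(-10) + 102) = 25*((-6 - 1*(-10)) + 102) = 25*((-6 + 10) + 102) = 25*(4 + 102) = 25*106 = 2650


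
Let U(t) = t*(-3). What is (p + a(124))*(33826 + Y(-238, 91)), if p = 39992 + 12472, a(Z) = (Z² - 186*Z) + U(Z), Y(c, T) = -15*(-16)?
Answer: 1512666664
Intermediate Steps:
Y(c, T) = 240
U(t) = -3*t
a(Z) = Z² - 189*Z (a(Z) = (Z² - 186*Z) - 3*Z = Z² - 189*Z)
p = 52464
(p + a(124))*(33826 + Y(-238, 91)) = (52464 + 124*(-189 + 124))*(33826 + 240) = (52464 + 124*(-65))*34066 = (52464 - 8060)*34066 = 44404*34066 = 1512666664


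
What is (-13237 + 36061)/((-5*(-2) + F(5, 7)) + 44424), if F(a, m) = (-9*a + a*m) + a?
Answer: 22824/44429 ≈ 0.51372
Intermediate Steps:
F(a, m) = -8*a + a*m
(-13237 + 36061)/((-5*(-2) + F(5, 7)) + 44424) = (-13237 + 36061)/((-5*(-2) + 5*(-8 + 7)) + 44424) = 22824/((10 + 5*(-1)) + 44424) = 22824/((10 - 5) + 44424) = 22824/(5 + 44424) = 22824/44429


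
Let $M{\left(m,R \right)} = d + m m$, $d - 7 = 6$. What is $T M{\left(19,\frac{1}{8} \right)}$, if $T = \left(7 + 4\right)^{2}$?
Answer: $45254$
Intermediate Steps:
$d = 13$ ($d = 7 + 6 = 13$)
$M{\left(m,R \right)} = 13 + m^{2}$ ($M{\left(m,R \right)} = 13 + m m = 13 + m^{2}$)
$T = 121$ ($T = 11^{2} = 121$)
$T M{\left(19,\frac{1}{8} \right)} = 121 \left(13 + 19^{2}\right) = 121 \left(13 + 361\right) = 121 \cdot 374 = 45254$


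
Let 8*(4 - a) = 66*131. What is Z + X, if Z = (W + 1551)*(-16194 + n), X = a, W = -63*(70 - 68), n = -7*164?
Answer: -98853707/4 ≈ -2.4713e+7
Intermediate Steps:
n = -1148
W = -126 (W = -63*2 = -126)
a = -4307/4 (a = 4 - 33*131/4 = 4 - ⅛*8646 = 4 - 4323/4 = -4307/4 ≈ -1076.8)
X = -4307/4 ≈ -1076.8
Z = -24712350 (Z = (-126 + 1551)*(-16194 - 1148) = 1425*(-17342) = -24712350)
Z + X = -24712350 - 4307/4 = -98853707/4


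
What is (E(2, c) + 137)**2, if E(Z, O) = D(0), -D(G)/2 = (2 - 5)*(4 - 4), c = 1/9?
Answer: 18769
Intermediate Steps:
c = 1/9 ≈ 0.11111
D(G) = 0 (D(G) = -2*(2 - 5)*(4 - 4) = -(-6)*0 = -2*0 = 0)
E(Z, O) = 0
(E(2, c) + 137)**2 = (0 + 137)**2 = 137**2 = 18769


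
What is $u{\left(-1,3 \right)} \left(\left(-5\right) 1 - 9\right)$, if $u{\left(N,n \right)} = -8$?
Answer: $112$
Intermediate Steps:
$u{\left(-1,3 \right)} \left(\left(-5\right) 1 - 9\right) = - 8 \left(\left(-5\right) 1 - 9\right) = - 8 \left(-5 - 9\right) = \left(-8\right) \left(-14\right) = 112$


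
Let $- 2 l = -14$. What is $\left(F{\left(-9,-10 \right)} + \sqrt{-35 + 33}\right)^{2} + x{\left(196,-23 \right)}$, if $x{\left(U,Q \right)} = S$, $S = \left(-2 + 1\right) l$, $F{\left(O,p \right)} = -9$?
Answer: $72 - 18 i \sqrt{2} \approx 72.0 - 25.456 i$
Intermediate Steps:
$l = 7$ ($l = \left(- \frac{1}{2}\right) \left(-14\right) = 7$)
$S = -7$ ($S = \left(-2 + 1\right) 7 = \left(-1\right) 7 = -7$)
$x{\left(U,Q \right)} = -7$
$\left(F{\left(-9,-10 \right)} + \sqrt{-35 + 33}\right)^{2} + x{\left(196,-23 \right)} = \left(-9 + \sqrt{-35 + 33}\right)^{2} - 7 = \left(-9 + \sqrt{-2}\right)^{2} - 7 = \left(-9 + i \sqrt{2}\right)^{2} - 7 = -7 + \left(-9 + i \sqrt{2}\right)^{2}$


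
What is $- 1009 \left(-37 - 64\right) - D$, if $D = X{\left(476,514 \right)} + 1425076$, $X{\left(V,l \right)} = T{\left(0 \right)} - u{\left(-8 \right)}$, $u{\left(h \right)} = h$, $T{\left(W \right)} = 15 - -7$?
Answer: $-1323197$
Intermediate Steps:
$T{\left(W \right)} = 22$ ($T{\left(W \right)} = 15 + 7 = 22$)
$X{\left(V,l \right)} = 30$ ($X{\left(V,l \right)} = 22 - -8 = 22 + 8 = 30$)
$D = 1425106$ ($D = 30 + 1425076 = 1425106$)
$- 1009 \left(-37 - 64\right) - D = - 1009 \left(-37 - 64\right) - 1425106 = \left(-1009\right) \left(-101\right) - 1425106 = 101909 - 1425106 = -1323197$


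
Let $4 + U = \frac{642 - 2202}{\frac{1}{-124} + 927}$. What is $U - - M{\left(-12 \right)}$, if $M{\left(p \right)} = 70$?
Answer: $\frac{7393062}{114947} \approx 64.317$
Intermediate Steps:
$U = - \frac{653228}{114947}$ ($U = -4 + \frac{642 - 2202}{\frac{1}{-124} + 927} = -4 - \frac{1560}{- \frac{1}{124} + 927} = -4 - \frac{1560}{\frac{114947}{124}} = -4 - \frac{193440}{114947} = - \frac{653228}{114947} \approx -5.6829$)
$U - - M{\left(-12 \right)} = - \frac{653228}{114947} - \left(-1\right) 70 = - \frac{653228}{114947} - -70 = - \frac{653228}{114947} + 70 = \frac{7393062}{114947}$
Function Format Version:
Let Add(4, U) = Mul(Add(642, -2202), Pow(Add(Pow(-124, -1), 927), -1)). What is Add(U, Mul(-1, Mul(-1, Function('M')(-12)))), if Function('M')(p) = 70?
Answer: Rational(7393062, 114947) ≈ 64.317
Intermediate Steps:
U = Rational(-653228, 114947) (U = Add(-4, Mul(Add(642, -2202), Pow(Add(Pow(-124, -1), 927), -1))) = Add(-4, Mul(-1560, Pow(Add(Rational(-1, 124), 927), -1))) = Add(-4, Mul(-1560, Pow(Rational(114947, 124), -1))) = Add(-4, Mul(-1560, Rational(124, 114947))) = Add(-4, Rational(-193440, 114947)) = Rational(-653228, 114947) ≈ -5.6829)
Add(U, Mul(-1, Mul(-1, Function('M')(-12)))) = Add(Rational(-653228, 114947), Mul(-1, Mul(-1, 70))) = Add(Rational(-653228, 114947), Mul(-1, -70)) = Add(Rational(-653228, 114947), 70) = Rational(7393062, 114947)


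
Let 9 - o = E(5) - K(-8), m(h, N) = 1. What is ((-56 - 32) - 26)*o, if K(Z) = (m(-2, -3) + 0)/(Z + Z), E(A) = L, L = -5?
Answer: -12711/8 ≈ -1588.9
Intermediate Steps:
E(A) = -5
K(Z) = 1/(2*Z) (K(Z) = (1 + 0)/(Z + Z) = 1/(2*Z))
o = 223/16 (o = 9 - (-5 - 1/(2*(-8))) = 9 - (-5 - (-1)/(2*8)) = 9 - (-5 - 1*(-1/16)) = 9 - (-5 + 1/16) = 9 - 1*(-79/16) = 9 + 79/16 = 223/16 ≈ 13.938)
((-56 - 32) - 26)*o = ((-56 - 32) - 26)*(223/16) = (-88 - 26)*(223/16) = -114*223/16 = -12711/8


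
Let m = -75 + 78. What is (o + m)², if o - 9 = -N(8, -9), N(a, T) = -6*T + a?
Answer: 2500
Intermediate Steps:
N(a, T) = a - 6*T
m = 3
o = -53 (o = 9 - (8 - 6*(-9)) = 9 - (8 + 54) = 9 - 1*62 = 9 - 62 = -53)
(o + m)² = (-53 + 3)² = (-50)² = 2500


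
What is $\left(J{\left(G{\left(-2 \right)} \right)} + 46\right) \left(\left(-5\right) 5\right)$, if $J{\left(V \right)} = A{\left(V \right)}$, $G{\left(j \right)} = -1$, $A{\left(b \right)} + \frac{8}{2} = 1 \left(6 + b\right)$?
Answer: $-1175$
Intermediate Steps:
$A{\left(b \right)} = 2 + b$ ($A{\left(b \right)} = -4 + 1 \left(6 + b\right) = -4 + \left(6 + b\right) = 2 + b$)
$J{\left(V \right)} = 2 + V$
$\left(J{\left(G{\left(-2 \right)} \right)} + 46\right) \left(\left(-5\right) 5\right) = \left(\left(2 - 1\right) + 46\right) \left(\left(-5\right) 5\right) = \left(1 + 46\right) \left(-25\right) = 47 \left(-25\right) = -1175$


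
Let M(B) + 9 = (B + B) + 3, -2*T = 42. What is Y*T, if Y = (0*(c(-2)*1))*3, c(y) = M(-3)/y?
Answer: 0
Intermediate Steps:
T = -21 (T = -½*42 = -21)
M(B) = -6 + 2*B (M(B) = -9 + ((B + B) + 3) = -9 + (2*B + 3) = -9 + (3 + 2*B) = -6 + 2*B)
c(y) = -12/y (c(y) = (-6 + 2*(-3))/y = (-6 - 6)/y = -12/y)
Y = 0 (Y = (0*(-12/(-2)*1))*3 = (0*(-12*(-½)*1))*3 = (0*(6*1))*3 = (0*6)*3 = 0*3 = 0)
Y*T = 0*(-21) = 0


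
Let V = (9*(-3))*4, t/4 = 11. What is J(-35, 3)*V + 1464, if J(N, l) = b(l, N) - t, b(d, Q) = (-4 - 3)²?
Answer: 924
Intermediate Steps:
t = 44 (t = 4*11 = 44)
V = -108 (V = -27*4 = -108)
b(d, Q) = 49 (b(d, Q) = (-7)² = 49)
J(N, l) = 5 (J(N, l) = 49 - 1*44 = 49 - 44 = 5)
J(-35, 3)*V + 1464 = 5*(-108) + 1464 = -540 + 1464 = 924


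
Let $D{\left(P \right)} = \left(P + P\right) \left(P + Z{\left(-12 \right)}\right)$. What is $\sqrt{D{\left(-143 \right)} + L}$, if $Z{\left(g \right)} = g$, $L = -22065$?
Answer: $\sqrt{22265} \approx 149.21$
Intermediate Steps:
$D{\left(P \right)} = 2 P \left(-12 + P\right)$ ($D{\left(P \right)} = \left(P + P\right) \left(P - 12\right) = 2 P \left(-12 + P\right)$)
$\sqrt{D{\left(-143 \right)} + L} = \sqrt{2 \left(-143\right) \left(-12 - 143\right) - 22065} = \sqrt{2 \left(-143\right) \left(-155\right) - 22065} = \sqrt{44330 - 22065} = \sqrt{22265}$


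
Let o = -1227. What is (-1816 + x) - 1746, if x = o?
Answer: -4789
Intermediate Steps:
x = -1227
(-1816 + x) - 1746 = (-1816 - 1227) - 1746 = -3043 - 1746 = -4789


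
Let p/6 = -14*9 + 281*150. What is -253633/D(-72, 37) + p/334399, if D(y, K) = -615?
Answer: 84969690127/205655385 ≈ 413.17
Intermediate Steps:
p = 252144 (p = 6*(-14*9 + 281*150) = 6*(-126 + 42150) = 6*42024 = 252144)
-253633/D(-72, 37) + p/334399 = -253633/(-615) + 252144/334399 = -253633*(-1/615) + 252144*(1/334399) = 253633/615 + 252144/334399 = 84969690127/205655385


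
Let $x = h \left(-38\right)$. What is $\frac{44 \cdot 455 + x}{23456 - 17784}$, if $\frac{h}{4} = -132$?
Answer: $\frac{10021}{1418} \approx 7.067$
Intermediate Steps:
$h = -528$ ($h = 4 \left(-132\right) = -528$)
$x = 20064$ ($x = \left(-528\right) \left(-38\right) = 20064$)
$\frac{44 \cdot 455 + x}{23456 - 17784} = \frac{44 \cdot 455 + 20064}{23456 - 17784} = \frac{20020 + 20064}{5672} = 40084 \cdot \frac{1}{5672} = \frac{10021}{1418}$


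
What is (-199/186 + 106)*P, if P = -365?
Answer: -7123705/186 ≈ -38300.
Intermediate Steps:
(-199/186 + 106)*P = (-199/186 + 106)*(-365) = (19517/186)*(-365) = -7123705/186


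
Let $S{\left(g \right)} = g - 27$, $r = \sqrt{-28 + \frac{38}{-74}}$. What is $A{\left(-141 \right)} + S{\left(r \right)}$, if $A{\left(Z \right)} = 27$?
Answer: $\frac{i \sqrt{39035}}{37} \approx 5.3398 i$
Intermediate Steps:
$r = \frac{i \sqrt{39035}}{37}$ ($r = \sqrt{-28 + 38 \left(- \frac{1}{74}\right)} = \sqrt{-28 - \frac{19}{37}} = \sqrt{- \frac{1055}{37}} = \frac{i \sqrt{39035}}{37} \approx 5.3398 i$)
$S{\left(g \right)} = -27 + g$
$A{\left(-141 \right)} + S{\left(r \right)} = 27 - \left(27 - \frac{i \sqrt{39035}}{37}\right) = \frac{i \sqrt{39035}}{37}$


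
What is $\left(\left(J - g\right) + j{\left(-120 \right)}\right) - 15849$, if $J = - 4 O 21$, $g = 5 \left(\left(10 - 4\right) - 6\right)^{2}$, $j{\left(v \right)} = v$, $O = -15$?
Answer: $-14709$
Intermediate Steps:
$g = 0$ ($g = 5 \left(\left(10 - 4\right) - 6\right)^{2} = 5 \left(6 - 6\right)^{2} = 5 \cdot 0^{2} = 5 \cdot 0 = 0$)
$J = 1260$ ($J = \left(-4\right) \left(-15\right) 21 = 60 \cdot 21 = 1260$)
$\left(\left(J - g\right) + j{\left(-120 \right)}\right) - 15849 = \left(\left(1260 - 0\right) - 120\right) - 15849 = \left(\left(1260 + 0\right) - 120\right) - 15849 = \left(1260 - 120\right) - 15849 = 1140 - 15849 = -14709$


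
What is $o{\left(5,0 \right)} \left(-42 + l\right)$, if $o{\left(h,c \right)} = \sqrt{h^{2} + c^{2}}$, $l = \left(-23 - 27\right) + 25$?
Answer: $-335$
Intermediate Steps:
$l = -25$ ($l = -50 + 25 = -25$)
$o{\left(h,c \right)} = \sqrt{c^{2} + h^{2}}$
$o{\left(5,0 \right)} \left(-42 + l\right) = \sqrt{0^{2} + 5^{2}} \left(-42 - 25\right) = \sqrt{0 + 25} \left(-67\right) = \sqrt{25} \left(-67\right) = 5 \left(-67\right) = -335$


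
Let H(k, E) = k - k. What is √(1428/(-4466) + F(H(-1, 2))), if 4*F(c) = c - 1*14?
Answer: I*√1554806/638 ≈ 1.9544*I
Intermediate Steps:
H(k, E) = 0
F(c) = -7/2 + c/4 (F(c) = (c - 1*14)/4 = (c - 14)/4 = (-14 + c)/4 = -7/2 + c/4)
√(1428/(-4466) + F(H(-1, 2))) = √(1428/(-4466) + (-7/2 + (¼)*0)) = √(1428*(-1/4466) + (-7/2 + 0)) = √(-102/319 - 7/2) = √(-2437/638) = I*√1554806/638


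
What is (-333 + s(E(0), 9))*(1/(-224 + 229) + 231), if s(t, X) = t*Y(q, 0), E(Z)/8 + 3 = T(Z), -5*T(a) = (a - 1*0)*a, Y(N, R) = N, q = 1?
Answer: -412692/5 ≈ -82538.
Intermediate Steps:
T(a) = -a**2/5 (T(a) = -(a - 1*0)*a/5 = -(a + 0)*a/5 = -a*a/5 = -a**2/5)
E(Z) = -24 - 8*Z**2/5 (E(Z) = -24 + 8*(-Z**2/5) = -24 - 8*Z**2/5)
s(t, X) = t (s(t, X) = t*1 = t)
(-333 + s(E(0), 9))*(1/(-224 + 229) + 231) = (-333 + (-24 - 8/5*0**2))*(1/(-224 + 229) + 231) = (-333 + (-24 - 8/5*0))*(1/5 + 231) = (-333 + (-24 + 0))*(1/5 + 231) = (-333 - 24)*(1156/5) = -357*1156/5 = -412692/5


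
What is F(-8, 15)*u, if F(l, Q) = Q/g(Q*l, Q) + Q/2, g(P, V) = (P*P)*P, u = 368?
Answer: 19871977/7200 ≈ 2760.0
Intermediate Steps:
g(P, V) = P³ (g(P, V) = P²*P = P³)
F(l, Q) = Q/2 + 1/(Q²*l³) (F(l, Q) = Q/((Q*l)³) + Q/2 = Q/((Q³*l³)) + Q*(½) = Q*(1/(Q³*l³)) + Q/2 = 1/(Q²*l³) + Q/2 = Q/2 + 1/(Q²*l³))
F(-8, 15)*u = ((½)*15 + 1/(15²*(-8)³))*368 = (15/2 + (1/225)*(-1/512))*368 = (15/2 - 1/115200)*368 = (863999/115200)*368 = 19871977/7200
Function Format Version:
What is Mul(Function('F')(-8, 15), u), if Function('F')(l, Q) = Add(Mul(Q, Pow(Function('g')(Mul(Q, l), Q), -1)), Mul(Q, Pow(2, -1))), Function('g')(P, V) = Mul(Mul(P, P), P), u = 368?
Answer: Rational(19871977, 7200) ≈ 2760.0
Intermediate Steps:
Function('g')(P, V) = Pow(P, 3) (Function('g')(P, V) = Mul(Pow(P, 2), P) = Pow(P, 3))
Function('F')(l, Q) = Add(Mul(Rational(1, 2), Q), Mul(Pow(Q, -2), Pow(l, -3))) (Function('F')(l, Q) = Add(Mul(Q, Pow(Pow(Mul(Q, l), 3), -1)), Mul(Q, Pow(2, -1))) = Add(Mul(Q, Pow(Mul(Pow(Q, 3), Pow(l, 3)), -1)), Mul(Q, Rational(1, 2))) = Add(Mul(Q, Mul(Pow(Q, -3), Pow(l, -3))), Mul(Rational(1, 2), Q)) = Add(Mul(Pow(Q, -2), Pow(l, -3)), Mul(Rational(1, 2), Q)) = Add(Mul(Rational(1, 2), Q), Mul(Pow(Q, -2), Pow(l, -3))))
Mul(Function('F')(-8, 15), u) = Mul(Add(Mul(Rational(1, 2), 15), Mul(Pow(15, -2), Pow(-8, -3))), 368) = Mul(Add(Rational(15, 2), Mul(Rational(1, 225), Rational(-1, 512))), 368) = Mul(Add(Rational(15, 2), Rational(-1, 115200)), 368) = Mul(Rational(863999, 115200), 368) = Rational(19871977, 7200)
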